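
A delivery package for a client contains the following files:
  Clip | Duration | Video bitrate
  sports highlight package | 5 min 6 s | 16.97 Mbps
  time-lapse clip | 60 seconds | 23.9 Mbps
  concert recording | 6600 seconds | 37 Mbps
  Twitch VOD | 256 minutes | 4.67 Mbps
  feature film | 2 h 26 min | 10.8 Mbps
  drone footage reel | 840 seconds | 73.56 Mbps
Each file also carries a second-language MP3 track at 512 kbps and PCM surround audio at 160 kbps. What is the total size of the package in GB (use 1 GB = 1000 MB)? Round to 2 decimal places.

62.55 GB

Audio total: 512 + 160 = 672 kbps = 0.672 Mbps.
sports highlight package: 17.642 Mbps × 306 s = 5398.5 Mb
time-lapse clip: 24.572 Mbps × 60 s = 1474.3 Mb
concert recording: 37.672 Mbps × 6600 s = 248635.2 Mb
Twitch VOD: 5.342 Mbps × 15360 s = 82053.1 Mb
feature film: 11.472 Mbps × 8760 s = 100494.7 Mb
drone footage reel: 74.232 Mbps × 840 s = 62354.9 Mb
Total: 500410.7 Mb = 62551.3 MB.
= 62.55 GB.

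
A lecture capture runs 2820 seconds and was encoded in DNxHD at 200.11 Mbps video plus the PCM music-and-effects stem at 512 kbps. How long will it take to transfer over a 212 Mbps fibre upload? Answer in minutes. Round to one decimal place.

Audio: 512 kbps = 0.512 Mbps.
Total bitrate: 200.622 Mbps.
File: 200.622 Mbps × 2820 s = 565754.0 Mb.
At 212 Mbps: 565754.0 / 212 = 2668.7 s ≈ 44.5 minutes.

44.5 minutes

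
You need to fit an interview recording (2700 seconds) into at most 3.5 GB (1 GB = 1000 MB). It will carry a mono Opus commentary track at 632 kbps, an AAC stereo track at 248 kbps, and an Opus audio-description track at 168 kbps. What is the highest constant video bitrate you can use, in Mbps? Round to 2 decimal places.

9.32 Mbps

Budget: 3.5 GB = 28000.0 Mb.
Total bitrate budget: 28000.0 Mb / 2700 s = 10.370 Mbps.
Audio total: 632 + 248 + 168 = 1048 kbps = 1.048 Mbps.
Video: 10.370 − 1.048 = 9.322 Mbps.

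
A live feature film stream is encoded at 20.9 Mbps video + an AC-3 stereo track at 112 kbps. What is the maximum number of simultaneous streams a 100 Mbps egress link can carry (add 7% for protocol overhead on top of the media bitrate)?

Audio: 112 kbps = 0.112 Mbps.
Per-viewer media rate: 21.012 Mbps.
On the wire with 7% overhead: 22.483 Mbps.
100 Mbps = 100.0 Mbps; 100.0 / 22.483 = 4.45 → 4 viewers.

4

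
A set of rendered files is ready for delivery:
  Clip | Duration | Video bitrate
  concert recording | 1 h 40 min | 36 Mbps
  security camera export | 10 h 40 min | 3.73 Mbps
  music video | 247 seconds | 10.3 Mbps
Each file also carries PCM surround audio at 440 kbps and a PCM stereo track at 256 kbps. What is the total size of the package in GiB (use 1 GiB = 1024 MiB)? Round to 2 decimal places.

45.73 GiB

Audio total: 440 + 256 = 696 kbps = 0.696 Mbps.
concert recording: 36.696 Mbps × 6000 s = 220176.0 Mb
security camera export: 4.426 Mbps × 38400 s = 169958.4 Mb
music video: 10.996 Mbps × 247 s = 2716.0 Mb
Total: 392850.4 Mb = 49106.3 MB.
= 45.73 GiB.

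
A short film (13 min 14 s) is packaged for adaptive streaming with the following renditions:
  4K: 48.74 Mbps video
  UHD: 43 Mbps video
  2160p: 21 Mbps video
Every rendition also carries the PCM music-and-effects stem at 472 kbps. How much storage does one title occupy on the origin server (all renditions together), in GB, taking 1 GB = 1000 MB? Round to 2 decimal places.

13 min 14 s = 794 s
Audio: 472 kbps = 0.472 Mbps.
Sum of rendition bitrates: (48.74+0.472) + (43+0.472) + (21+0.472) = 114.156 Mbps.
× 794 s = 90,640 Mb = 11,330 MB = 11.33 GB.

11.33 GB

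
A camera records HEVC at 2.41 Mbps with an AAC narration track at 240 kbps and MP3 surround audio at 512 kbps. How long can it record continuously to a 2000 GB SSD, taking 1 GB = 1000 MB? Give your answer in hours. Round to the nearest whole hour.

1406 hours

Audio total: 240 + 512 = 752 kbps = 0.752 Mbps.
Total bitrate: 2.41 + 0.752 = 3.162 Mbps.
Capacity: 2000 GB = 16,000,000 Mb.
Recording time: 16,000,000 / 3.162 = 5,060,089 s ≈ 1,406 hours.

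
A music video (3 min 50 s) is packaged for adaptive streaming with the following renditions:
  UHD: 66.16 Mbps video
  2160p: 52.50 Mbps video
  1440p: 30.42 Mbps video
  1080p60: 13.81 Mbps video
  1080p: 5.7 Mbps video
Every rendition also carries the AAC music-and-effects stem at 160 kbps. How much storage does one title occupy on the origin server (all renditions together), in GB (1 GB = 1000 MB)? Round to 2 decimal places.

3 min 50 s = 230 s
Audio: 160 kbps = 0.160 Mbps.
Sum of rendition bitrates: (66.16+0.160) + (52.50+0.160) + (30.42+0.160) + (13.81+0.160) + (5.7+0.160) = 169.390 Mbps.
× 230 s = 38,960 Mb = 4,870 MB = 4.870 GB.

4.87 GB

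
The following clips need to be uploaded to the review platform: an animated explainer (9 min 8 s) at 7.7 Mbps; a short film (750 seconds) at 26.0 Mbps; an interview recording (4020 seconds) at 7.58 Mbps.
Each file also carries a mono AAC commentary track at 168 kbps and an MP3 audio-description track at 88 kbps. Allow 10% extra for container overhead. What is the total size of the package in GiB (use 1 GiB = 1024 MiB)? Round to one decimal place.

Audio total: 168 + 88 = 256 kbps = 0.256 Mbps.
animated explainer: 7.956 Mbps × 548 s × 1.10 = 4795.9 Mb
short film: 26.256 Mbps × 750 s × 1.10 = 21661.2 Mb
interview recording: 7.836 Mbps × 4020 s × 1.10 = 34650.8 Mb
Total: 61107.9 Mb = 7638.5 MB.
= 7.114 GiB.

7.1 GiB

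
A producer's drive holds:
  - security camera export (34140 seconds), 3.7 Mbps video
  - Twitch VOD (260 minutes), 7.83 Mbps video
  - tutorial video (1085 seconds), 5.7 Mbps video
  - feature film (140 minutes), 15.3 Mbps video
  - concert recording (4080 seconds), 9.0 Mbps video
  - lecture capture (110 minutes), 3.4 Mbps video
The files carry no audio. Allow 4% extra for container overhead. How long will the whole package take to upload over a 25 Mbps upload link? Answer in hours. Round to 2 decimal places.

5.11 hours

security camera export: 3.700 Mbps × 34140 s × 1.04 = 131370.7 Mb
Twitch VOD: 7.830 Mbps × 15600 s × 1.04 = 127033.9 Mb
tutorial video: 5.700 Mbps × 1085 s × 1.04 = 6431.9 Mb
feature film: 15.300 Mbps × 8400 s × 1.04 = 133660.8 Mb
concert recording: 9.000 Mbps × 4080 s × 1.04 = 38188.8 Mb
lecture capture: 3.400 Mbps × 6600 s × 1.04 = 23337.6 Mb
Total: 460023.7 Mb = 57503.0 MB.
At 25 Mbps: 460023.7 / 25 = 18401 s ≈ 5.11 hours.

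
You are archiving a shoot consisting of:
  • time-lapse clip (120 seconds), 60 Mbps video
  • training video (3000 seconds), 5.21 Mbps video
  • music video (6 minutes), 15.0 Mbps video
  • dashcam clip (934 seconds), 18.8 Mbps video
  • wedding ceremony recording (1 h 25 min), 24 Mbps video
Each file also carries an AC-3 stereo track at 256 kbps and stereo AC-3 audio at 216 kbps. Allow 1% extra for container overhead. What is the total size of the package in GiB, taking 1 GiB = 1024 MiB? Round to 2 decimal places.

20.30 GiB

Audio total: 256 + 216 = 472 kbps = 0.472 Mbps.
time-lapse clip: 60.472 Mbps × 120 s × 1.01 = 7329.2 Mb
training video: 5.682 Mbps × 3000 s × 1.01 = 17216.5 Mb
music video: 15.472 Mbps × 360 s × 1.01 = 5625.6 Mb
dashcam clip: 19.272 Mbps × 934 s × 1.01 = 18180.0 Mb
wedding ceremony recording: 24.472 Mbps × 5100 s × 1.01 = 126055.3 Mb
Total: 174406.6 Mb = 21800.8 MB.
= 20.30 GiB.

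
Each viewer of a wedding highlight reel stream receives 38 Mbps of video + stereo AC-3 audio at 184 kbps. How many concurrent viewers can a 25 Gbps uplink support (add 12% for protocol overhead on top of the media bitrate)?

584

Audio: 184 kbps = 0.184 Mbps.
Per-viewer media rate: 38.184 Mbps.
On the wire with 12% overhead: 42.766 Mbps.
25 Gbps = 25,000 Mbps; 25,000 / 42.766 = 584.58 → 584 viewers.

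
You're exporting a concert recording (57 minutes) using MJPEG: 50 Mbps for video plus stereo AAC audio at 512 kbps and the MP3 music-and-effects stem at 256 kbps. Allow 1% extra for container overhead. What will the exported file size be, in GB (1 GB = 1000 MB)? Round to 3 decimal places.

21.920 GB

57 min = 3420 s
Audio total: 512 + 256 = 768 kbps = 0.768 Mbps.
Total bitrate: 50 + 0.768 = 50.768 Mbps.
Stream data: 50.768 Mbps × 3420 s = 173626.6 Mb.
With 1% container overhead: ×1.01.
175,363 Mb ÷ 8 = 21,920 MB → 21.92 GB.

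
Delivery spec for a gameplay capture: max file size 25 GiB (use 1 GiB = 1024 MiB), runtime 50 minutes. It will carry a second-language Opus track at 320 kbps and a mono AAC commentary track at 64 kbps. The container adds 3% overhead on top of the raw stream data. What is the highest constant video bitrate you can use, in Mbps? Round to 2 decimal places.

69.11 Mbps

Budget: 25 GiB = 214748.4 Mb.
Stream payload after overhead: 214748.4 / 1.03 = 208493.6 Mb.
50 min = 3000 s
Total bitrate budget: 208493.6 Mb / 3000 s = 69.498 Mbps.
Audio total: 320 + 64 = 384 kbps = 0.384 Mbps.
Video: 69.498 − 0.384 = 69.114 Mbps.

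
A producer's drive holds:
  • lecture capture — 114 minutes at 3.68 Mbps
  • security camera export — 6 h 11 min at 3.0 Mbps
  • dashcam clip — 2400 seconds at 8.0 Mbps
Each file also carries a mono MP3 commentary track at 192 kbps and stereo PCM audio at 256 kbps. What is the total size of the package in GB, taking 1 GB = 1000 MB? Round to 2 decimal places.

Audio total: 192 + 256 = 448 kbps = 0.448 Mbps.
lecture capture: 4.128 Mbps × 6840 s = 28235.5 Mb
security camera export: 3.448 Mbps × 22260 s = 76752.5 Mb
dashcam clip: 8.448 Mbps × 2400 s = 20275.2 Mb
Total: 125263.2 Mb = 15657.9 MB.
= 15.66 GB.

15.66 GB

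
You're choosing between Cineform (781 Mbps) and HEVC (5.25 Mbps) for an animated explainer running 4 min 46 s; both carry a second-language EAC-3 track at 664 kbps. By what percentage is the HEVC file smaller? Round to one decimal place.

4 min 46 s = 286 s
Audio: 664 kbps = 0.664 Mbps.
Cineform: 781.664 Mbps × 286 s = 223555.9 Mb = 27.944 GB.
HEVC: 5.914 Mbps × 286 s = 1691.4 Mb = 0.211 GB.
Reduction: (1 − 0.211/27.944) × 100 = 99.24%.

99.2%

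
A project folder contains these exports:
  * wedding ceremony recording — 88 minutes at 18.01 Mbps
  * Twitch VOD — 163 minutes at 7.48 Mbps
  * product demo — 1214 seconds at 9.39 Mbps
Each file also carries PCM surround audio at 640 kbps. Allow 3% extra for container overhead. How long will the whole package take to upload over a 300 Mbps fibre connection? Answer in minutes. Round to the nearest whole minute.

11 minutes

Audio: 640 kbps = 0.640 Mbps.
wedding ceremony recording: 18.650 Mbps × 5280 s × 1.03 = 101426.2 Mb
Twitch VOD: 8.120 Mbps × 9780 s × 1.03 = 81796.0 Mb
product demo: 10.030 Mbps × 1214 s × 1.03 = 12541.7 Mb
Total: 195763.9 Mb = 24470.5 MB.
At 300 Mbps: 195763.9 / 300 = 653 s ≈ 10.9 minutes.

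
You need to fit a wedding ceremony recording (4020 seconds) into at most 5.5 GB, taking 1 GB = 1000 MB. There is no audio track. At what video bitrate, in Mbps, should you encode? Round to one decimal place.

10.9 Mbps

Budget: 5.5 GB = 44000.0 Mb.
Total bitrate budget: 44000.0 Mb / 4020 s = 10.945 Mbps.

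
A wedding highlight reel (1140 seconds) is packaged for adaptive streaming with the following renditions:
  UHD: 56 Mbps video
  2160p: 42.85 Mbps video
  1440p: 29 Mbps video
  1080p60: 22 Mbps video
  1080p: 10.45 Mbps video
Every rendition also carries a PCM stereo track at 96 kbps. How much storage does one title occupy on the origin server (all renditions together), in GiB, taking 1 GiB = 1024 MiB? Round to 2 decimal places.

Audio: 96 kbps = 0.096 Mbps.
Sum of rendition bitrates: (56+0.096) + (42.85+0.096) + (29+0.096) + (22+0.096) + (10.45+0.096) = 160.780 Mbps.
× 1140 s = 183,289 Mb = 22,911 MB = 21.34 GiB.

21.34 GiB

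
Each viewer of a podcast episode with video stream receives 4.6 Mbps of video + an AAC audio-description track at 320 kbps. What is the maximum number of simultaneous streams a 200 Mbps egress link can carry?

Audio: 320 kbps = 0.320 Mbps.
Per-viewer media rate: 4.920 Mbps.
200 Mbps = 200.0 Mbps; 200.0 / 4.920 = 40.65 → 40 viewers.

40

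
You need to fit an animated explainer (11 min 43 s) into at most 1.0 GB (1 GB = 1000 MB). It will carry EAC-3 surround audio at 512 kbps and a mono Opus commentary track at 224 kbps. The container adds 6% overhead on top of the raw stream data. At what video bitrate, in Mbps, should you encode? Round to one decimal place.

Budget: 1.0 GB = 8000.0 Mb.
Stream payload after overhead: 8000.0 / 1.06 = 7547.2 Mb.
11 min 43 s = 703 s
Total bitrate budget: 7547.2 Mb / 703 s = 10.736 Mbps.
Audio total: 512 + 224 = 736 kbps = 0.736 Mbps.
Video: 10.736 − 0.736 = 10.000 Mbps.

10.0 Mbps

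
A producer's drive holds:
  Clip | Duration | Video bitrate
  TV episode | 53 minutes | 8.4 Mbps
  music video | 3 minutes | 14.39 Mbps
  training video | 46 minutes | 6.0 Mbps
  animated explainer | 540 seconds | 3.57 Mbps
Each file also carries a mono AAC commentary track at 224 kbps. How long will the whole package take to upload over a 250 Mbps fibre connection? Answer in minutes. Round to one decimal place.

3.3 minutes

Audio: 224 kbps = 0.224 Mbps.
TV episode: 8.624 Mbps × 3180 s = 27424.3 Mb
music video: 14.614 Mbps × 180 s = 2630.5 Mb
training video: 6.224 Mbps × 2760 s = 17178.2 Mb
animated explainer: 3.794 Mbps × 540 s = 2048.8 Mb
Total: 49281.8 Mb = 6160.2 MB.
At 250 Mbps: 49281.8 / 250 = 197 s ≈ 3.29 minutes.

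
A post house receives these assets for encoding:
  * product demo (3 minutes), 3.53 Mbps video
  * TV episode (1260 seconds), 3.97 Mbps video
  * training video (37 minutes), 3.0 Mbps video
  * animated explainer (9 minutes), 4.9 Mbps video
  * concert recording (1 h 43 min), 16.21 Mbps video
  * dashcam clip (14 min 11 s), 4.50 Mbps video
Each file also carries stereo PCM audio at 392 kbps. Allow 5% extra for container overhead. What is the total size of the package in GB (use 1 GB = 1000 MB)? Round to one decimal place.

16.2 GB

Audio: 392 kbps = 0.392 Mbps.
product demo: 3.922 Mbps × 180 s × 1.05 = 741.3 Mb
TV episode: 4.362 Mbps × 1260 s × 1.05 = 5770.9 Mb
training video: 3.392 Mbps × 2220 s × 1.05 = 7906.8 Mb
animated explainer: 5.292 Mbps × 540 s × 1.05 = 3000.6 Mb
concert recording: 16.602 Mbps × 6180 s × 1.05 = 107730.4 Mb
dashcam clip: 4.892 Mbps × 851 s × 1.05 = 4371.2 Mb
Total: 129521.1 Mb = 16190.1 MB.
= 16.19 GB.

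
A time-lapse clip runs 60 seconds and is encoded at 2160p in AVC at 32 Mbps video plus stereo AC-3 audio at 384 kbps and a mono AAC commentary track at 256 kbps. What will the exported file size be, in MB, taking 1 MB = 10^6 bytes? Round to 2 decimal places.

Audio total: 384 + 256 = 640 kbps = 0.640 Mbps.
Total bitrate: 32 + 0.640 = 32.640 Mbps.
Stream data: 32.640 Mbps × 60 s = 1958.4 Mb.
1,958 Mb ÷ 8 = 244.8 MB → 244.8 MB.

244.80 MB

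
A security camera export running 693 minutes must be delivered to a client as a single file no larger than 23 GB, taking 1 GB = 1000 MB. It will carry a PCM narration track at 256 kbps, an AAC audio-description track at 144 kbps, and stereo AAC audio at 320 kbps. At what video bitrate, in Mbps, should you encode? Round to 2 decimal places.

Budget: 23 GB = 184000.0 Mb.
693 min = 41580 s
Total bitrate budget: 184000.0 Mb / 41580 s = 4.425 Mbps.
Audio total: 256 + 144 + 320 = 720 kbps = 0.720 Mbps.
Video: 4.425 − 0.720 = 3.705 Mbps.

3.71 Mbps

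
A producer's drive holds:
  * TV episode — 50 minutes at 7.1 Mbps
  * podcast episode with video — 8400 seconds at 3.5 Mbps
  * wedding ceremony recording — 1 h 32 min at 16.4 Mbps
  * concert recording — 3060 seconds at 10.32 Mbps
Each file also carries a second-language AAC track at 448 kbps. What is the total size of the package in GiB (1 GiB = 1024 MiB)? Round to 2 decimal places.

Audio: 448 kbps = 0.448 Mbps.
TV episode: 7.548 Mbps × 3000 s = 22644.0 Mb
podcast episode with video: 3.948 Mbps × 8400 s = 33163.2 Mb
wedding ceremony recording: 16.848 Mbps × 5520 s = 93001.0 Mb
concert recording: 10.768 Mbps × 3060 s = 32950.1 Mb
Total: 181758.2 Mb = 22719.8 MB.
= 21.16 GiB.

21.16 GiB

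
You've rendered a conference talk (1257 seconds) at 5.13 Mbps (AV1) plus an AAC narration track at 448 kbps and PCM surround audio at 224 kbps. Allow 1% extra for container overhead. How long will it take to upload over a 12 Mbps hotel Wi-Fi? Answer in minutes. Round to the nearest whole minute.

Audio total: 448 + 224 = 672 kbps = 0.672 Mbps.
Total bitrate: 5.802 Mbps.
File: 5.802 Mbps × 1257 s = 7293.1 Mb.
With 1% container overhead: ×1.01. → 7366.0 Mb.
At 12 Mbps: 7366.0 / 12 = 613.8 s ≈ 10.2 minutes.

10 minutes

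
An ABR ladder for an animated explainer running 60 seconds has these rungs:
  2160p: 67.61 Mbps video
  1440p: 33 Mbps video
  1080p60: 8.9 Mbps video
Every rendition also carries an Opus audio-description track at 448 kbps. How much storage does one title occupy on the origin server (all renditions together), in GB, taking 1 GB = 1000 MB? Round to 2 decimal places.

0.83 GB

Audio: 448 kbps = 0.448 Mbps.
Sum of rendition bitrates: (67.61+0.448) + (33+0.448) + (8.9+0.448) = 110.854 Mbps.
× 60 s = 6,651 Mb = 831.4 MB = 0.8314 GB.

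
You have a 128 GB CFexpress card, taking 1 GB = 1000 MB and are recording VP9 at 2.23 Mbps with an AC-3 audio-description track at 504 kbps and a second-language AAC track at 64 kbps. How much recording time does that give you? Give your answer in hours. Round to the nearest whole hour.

Audio total: 504 + 64 = 568 kbps = 0.568 Mbps.
Total bitrate: 2.23 + 0.568 = 2.798 Mbps.
Capacity: 128 GB = 1,024,000 Mb.
Recording time: 1,024,000 / 2.798 = 365,976 s ≈ 102 hours.

102 hours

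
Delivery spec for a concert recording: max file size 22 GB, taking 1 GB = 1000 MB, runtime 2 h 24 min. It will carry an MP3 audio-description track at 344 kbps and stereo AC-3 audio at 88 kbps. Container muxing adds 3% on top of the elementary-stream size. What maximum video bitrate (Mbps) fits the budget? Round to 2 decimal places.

Budget: 22 GB = 176000.0 Mb.
Stream payload after overhead: 176000.0 / 1.03 = 170873.8 Mb.
2 h 24 min = 144 min = 8640 s
Total bitrate budget: 170873.8 Mb / 8640 s = 19.777 Mbps.
Audio total: 344 + 88 = 432 kbps = 0.432 Mbps.
Video: 19.777 − 0.432 = 19.345 Mbps.

19.35 Mbps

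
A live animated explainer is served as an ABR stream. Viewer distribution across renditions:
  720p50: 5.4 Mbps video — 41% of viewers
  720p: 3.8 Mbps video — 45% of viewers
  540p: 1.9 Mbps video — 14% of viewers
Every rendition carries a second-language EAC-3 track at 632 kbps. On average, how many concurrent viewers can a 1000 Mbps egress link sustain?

207

Audio: 632 kbps = 0.632 Mbps.
Average per-viewer bitrate: 0.41×6.032 + 0.45×4.432 + 0.14×2.532 = 4.822 Mbps.
1000 Mbps = 1,000 Mbps; 1,000 / 4.822 = 207.38 → 207.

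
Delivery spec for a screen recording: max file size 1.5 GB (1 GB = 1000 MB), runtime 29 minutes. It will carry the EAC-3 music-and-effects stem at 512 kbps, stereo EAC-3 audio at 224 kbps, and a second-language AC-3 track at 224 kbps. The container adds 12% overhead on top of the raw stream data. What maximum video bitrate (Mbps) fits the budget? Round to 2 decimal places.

Budget: 1.5 GB = 12000.0 Mb.
Stream payload after overhead: 12000.0 / 1.12 = 10714.3 Mb.
29 min = 1740 s
Total bitrate budget: 10714.3 Mb / 1740 s = 6.158 Mbps.
Audio total: 512 + 224 + 224 = 960 kbps = 0.960 Mbps.
Video: 6.158 − 0.960 = 5.198 Mbps.

5.20 Mbps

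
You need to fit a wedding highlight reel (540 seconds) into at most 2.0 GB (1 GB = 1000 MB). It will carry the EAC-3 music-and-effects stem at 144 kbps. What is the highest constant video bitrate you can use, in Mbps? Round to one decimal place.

Budget: 2.0 GB = 16000.0 Mb.
Total bitrate budget: 16000.0 Mb / 540 s = 29.630 Mbps.
Audio: 144 kbps = 0.144 Mbps.
Video: 29.630 − 0.144 = 29.486 Mbps.

29.5 Mbps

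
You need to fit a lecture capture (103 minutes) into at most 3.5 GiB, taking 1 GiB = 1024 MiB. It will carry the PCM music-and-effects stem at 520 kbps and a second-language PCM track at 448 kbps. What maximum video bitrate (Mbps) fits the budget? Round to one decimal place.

3.9 Mbps

Budget: 3.5 GiB = 30064.8 Mb.
103 min = 6180 s
Total bitrate budget: 30064.8 Mb / 6180 s = 4.865 Mbps.
Audio total: 520 + 448 = 968 kbps = 0.968 Mbps.
Video: 4.865 − 0.968 = 3.897 Mbps.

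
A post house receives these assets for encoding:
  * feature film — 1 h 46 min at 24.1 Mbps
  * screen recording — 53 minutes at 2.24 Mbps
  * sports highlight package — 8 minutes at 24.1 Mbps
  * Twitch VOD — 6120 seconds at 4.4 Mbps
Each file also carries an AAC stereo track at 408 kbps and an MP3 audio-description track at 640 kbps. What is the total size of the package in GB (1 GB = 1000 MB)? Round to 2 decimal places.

Audio total: 408 + 640 = 1048 kbps = 1.048 Mbps.
feature film: 25.148 Mbps × 6360 s = 159941.3 Mb
screen recording: 3.288 Mbps × 3180 s = 10455.8 Mb
sports highlight package: 25.148 Mbps × 480 s = 12071.0 Mb
Twitch VOD: 5.448 Mbps × 6120 s = 33341.8 Mb
Total: 215809.9 Mb = 26976.2 MB.
= 26.98 GB.

26.98 GB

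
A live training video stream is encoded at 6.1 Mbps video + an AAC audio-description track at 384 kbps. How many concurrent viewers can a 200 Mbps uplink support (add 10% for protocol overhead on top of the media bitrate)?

Audio: 384 kbps = 0.384 Mbps.
Per-viewer media rate: 6.484 Mbps.
On the wire with 10% overhead: 7.132 Mbps.
200 Mbps = 200.0 Mbps; 200.0 / 7.132 = 28.04 → 28 viewers.

28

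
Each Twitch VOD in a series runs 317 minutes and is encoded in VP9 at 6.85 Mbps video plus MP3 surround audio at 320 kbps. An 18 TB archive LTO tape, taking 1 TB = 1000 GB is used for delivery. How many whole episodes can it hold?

1055

317 min = 19020 s
Audio: 320 kbps = 0.320 Mbps.
Total bitrate: 7.170 Mbps.
Per item: 7.170 Mbps × 19020 s = 136,373 Mb = 17,047 MB.
Capacity: 18 TB = 144,000,000 Mb; 1055.92 items → 1055 complete.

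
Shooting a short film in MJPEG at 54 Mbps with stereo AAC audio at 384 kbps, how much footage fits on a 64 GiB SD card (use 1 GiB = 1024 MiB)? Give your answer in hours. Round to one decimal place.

2.8 hours

Audio: 384 kbps = 0.384 Mbps.
Total bitrate: 54 + 0.384 = 54.384 Mbps.
Capacity: 64 GiB = 549,756 Mb.
Recording time: 549,756 / 54.384 = 10,109 s ≈ 2.81 hours.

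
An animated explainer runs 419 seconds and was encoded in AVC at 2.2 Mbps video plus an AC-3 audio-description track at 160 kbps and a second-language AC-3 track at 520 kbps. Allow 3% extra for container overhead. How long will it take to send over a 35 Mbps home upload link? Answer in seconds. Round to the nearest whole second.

Audio total: 160 + 520 = 680 kbps = 0.680 Mbps.
Total bitrate: 2.880 Mbps.
File: 2.880 Mbps × 419 s = 1206.7 Mb.
With 3% container overhead: ×1.03. → 1242.9 Mb.
At 35 Mbps: 1242.9 / 35 = 35.5 s ≈ 35.5 seconds.

36 seconds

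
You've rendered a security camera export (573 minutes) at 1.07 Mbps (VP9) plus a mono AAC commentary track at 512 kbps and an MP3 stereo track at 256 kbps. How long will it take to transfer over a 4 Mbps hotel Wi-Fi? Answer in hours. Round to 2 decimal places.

573 min = 34380 s
Audio total: 512 + 256 = 768 kbps = 0.768 Mbps.
Total bitrate: 1.838 Mbps.
File: 1.838 Mbps × 34380 s = 63190.4 Mb.
At 4 Mbps: 63190.4 / 4 = 15797.6 s ≈ 4.39 hours.

4.39 hours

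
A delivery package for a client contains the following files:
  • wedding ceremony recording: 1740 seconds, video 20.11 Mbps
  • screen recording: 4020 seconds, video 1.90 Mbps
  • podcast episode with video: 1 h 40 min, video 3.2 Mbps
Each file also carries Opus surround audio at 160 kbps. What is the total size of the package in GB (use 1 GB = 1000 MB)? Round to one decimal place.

8.0 GB

Audio: 160 kbps = 0.160 Mbps.
wedding ceremony recording: 20.270 Mbps × 1740 s = 35269.8 Mb
screen recording: 2.060 Mbps × 4020 s = 8281.2 Mb
podcast episode with video: 3.360 Mbps × 6000 s = 20160.0 Mb
Total: 63711.0 Mb = 7963.9 MB.
= 7.964 GB.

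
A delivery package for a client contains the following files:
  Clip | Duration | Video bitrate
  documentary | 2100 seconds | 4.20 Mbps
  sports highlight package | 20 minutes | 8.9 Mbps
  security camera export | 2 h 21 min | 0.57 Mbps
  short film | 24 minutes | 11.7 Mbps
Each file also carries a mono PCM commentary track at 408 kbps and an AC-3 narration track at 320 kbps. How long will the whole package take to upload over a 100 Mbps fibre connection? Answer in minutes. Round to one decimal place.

8.5 minutes

Audio total: 408 + 320 = 728 kbps = 0.728 Mbps.
documentary: 4.928 Mbps × 2100 s = 10348.8 Mb
sports highlight package: 9.628 Mbps × 1200 s = 11553.6 Mb
security camera export: 1.298 Mbps × 8460 s = 10981.1 Mb
short film: 12.428 Mbps × 1440 s = 17896.3 Mb
Total: 50779.8 Mb = 6347.5 MB.
At 100 Mbps: 50779.8 / 100 = 508 s ≈ 8.46 minutes.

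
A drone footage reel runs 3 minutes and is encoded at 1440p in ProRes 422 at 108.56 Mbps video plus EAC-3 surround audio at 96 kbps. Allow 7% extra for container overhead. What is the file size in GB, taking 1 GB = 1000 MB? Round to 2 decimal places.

2.62 GB

3 min = 180 s
Audio: 96 kbps = 0.096 Mbps.
Total bitrate: 108.56 + 0.096 = 108.656 Mbps.
Stream data: 108.656 Mbps × 180 s = 19558.1 Mb.
With 7% container overhead: ×1.07.
20,927 Mb ÷ 8 = 2,616 MB → 2.616 GB.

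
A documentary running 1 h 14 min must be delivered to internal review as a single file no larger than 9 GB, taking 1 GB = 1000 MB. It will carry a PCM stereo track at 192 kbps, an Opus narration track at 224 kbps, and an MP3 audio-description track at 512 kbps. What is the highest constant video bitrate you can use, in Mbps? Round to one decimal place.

Budget: 9 GB = 72000.0 Mb.
1 h 14 min = 74 min = 4440 s
Total bitrate budget: 72000.0 Mb / 4440 s = 16.216 Mbps.
Audio total: 192 + 224 + 512 = 928 kbps = 0.928 Mbps.
Video: 16.216 − 0.928 = 15.288 Mbps.

15.3 Mbps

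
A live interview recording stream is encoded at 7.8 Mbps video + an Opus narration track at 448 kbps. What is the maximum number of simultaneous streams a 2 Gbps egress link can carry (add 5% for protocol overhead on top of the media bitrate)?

230

Audio: 448 kbps = 0.448 Mbps.
Per-viewer media rate: 8.248 Mbps.
On the wire with 5% overhead: 8.660 Mbps.
2 Gbps = 2,000 Mbps; 2,000 / 8.660 = 230.94 → 230 viewers.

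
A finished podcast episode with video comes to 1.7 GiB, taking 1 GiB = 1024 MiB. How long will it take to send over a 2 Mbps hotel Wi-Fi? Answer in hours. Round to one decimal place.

File: 1.7 GiB = 14602.9 Mb.
At 2 Mbps: 14602.9 / 2 = 7301.4 s ≈ 2.03 hours.

2.0 hours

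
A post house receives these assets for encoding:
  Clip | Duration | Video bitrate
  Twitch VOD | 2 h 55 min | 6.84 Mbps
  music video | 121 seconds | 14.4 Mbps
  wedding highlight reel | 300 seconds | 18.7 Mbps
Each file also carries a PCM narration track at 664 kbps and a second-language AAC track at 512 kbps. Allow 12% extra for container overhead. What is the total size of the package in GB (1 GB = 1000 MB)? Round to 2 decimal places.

12.88 GB

Audio total: 664 + 512 = 1176 kbps = 1.176 Mbps.
Twitch VOD: 8.016 Mbps × 10500 s × 1.12 = 94268.2 Mb
music video: 15.576 Mbps × 121 s × 1.12 = 2110.9 Mb
wedding highlight reel: 19.876 Mbps × 300 s × 1.12 = 6678.3 Mb
Total: 103057.4 Mb = 12882.2 MB.
= 12.88 GB.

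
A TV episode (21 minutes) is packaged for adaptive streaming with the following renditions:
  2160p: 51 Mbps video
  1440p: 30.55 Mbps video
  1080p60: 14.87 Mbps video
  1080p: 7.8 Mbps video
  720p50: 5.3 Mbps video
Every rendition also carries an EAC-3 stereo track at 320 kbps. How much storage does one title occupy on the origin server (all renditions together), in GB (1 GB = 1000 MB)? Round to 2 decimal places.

17.50 GB

21 min = 1260 s
Audio: 320 kbps = 0.320 Mbps.
Sum of rendition bitrates: (51+0.320) + (30.55+0.320) + (14.87+0.320) + (7.8+0.320) + (5.3+0.320) = 111.120 Mbps.
× 1260 s = 140,011 Mb = 17,501 MB = 17.50 GB.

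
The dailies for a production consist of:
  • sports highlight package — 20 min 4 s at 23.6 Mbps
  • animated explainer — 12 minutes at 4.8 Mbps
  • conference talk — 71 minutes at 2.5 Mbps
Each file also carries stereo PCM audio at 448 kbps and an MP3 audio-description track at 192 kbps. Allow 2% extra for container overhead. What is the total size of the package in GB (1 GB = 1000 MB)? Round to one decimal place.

Audio total: 448 + 192 = 640 kbps = 0.640 Mbps.
sports highlight package: 24.240 Mbps × 1204 s × 1.02 = 29768.7 Mb
animated explainer: 5.440 Mbps × 720 s × 1.02 = 3995.1 Mb
conference talk: 3.140 Mbps × 4260 s × 1.02 = 13643.9 Mb
Total: 47407.7 Mb = 5926.0 MB.
= 5.926 GB.

5.9 GB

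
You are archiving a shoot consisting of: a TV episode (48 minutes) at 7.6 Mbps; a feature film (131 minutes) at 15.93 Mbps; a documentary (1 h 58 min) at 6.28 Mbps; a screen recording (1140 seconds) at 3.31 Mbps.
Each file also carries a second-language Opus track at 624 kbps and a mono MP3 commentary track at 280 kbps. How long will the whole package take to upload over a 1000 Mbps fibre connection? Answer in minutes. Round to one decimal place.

3.5 minutes

Audio total: 624 + 280 = 904 kbps = 0.904 Mbps.
TV episode: 8.504 Mbps × 2880 s = 24491.5 Mb
feature film: 16.834 Mbps × 7860 s = 132315.2 Mb
documentary: 7.184 Mbps × 7080 s = 50862.7 Mb
screen recording: 4.214 Mbps × 1140 s = 4804.0 Mb
Total: 212473.4 Mb = 26559.2 MB.
At 1000 Mbps: 212473.4 / 1000 = 212 s ≈ 3.54 minutes.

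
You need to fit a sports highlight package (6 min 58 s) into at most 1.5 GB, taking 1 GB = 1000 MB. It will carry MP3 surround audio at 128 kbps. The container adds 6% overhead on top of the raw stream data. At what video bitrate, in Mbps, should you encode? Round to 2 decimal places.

Budget: 1.5 GB = 12000.0 Mb.
Stream payload after overhead: 12000.0 / 1.06 = 11320.8 Mb.
6 min 58 s = 418 s
Total bitrate budget: 11320.8 Mb / 418 s = 27.083 Mbps.
Audio: 128 kbps = 0.128 Mbps.
Video: 27.083 − 0.128 = 26.955 Mbps.

26.96 Mbps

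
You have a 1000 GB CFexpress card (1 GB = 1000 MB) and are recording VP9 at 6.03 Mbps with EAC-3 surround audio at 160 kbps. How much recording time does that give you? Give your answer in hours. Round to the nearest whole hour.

Audio: 160 kbps = 0.160 Mbps.
Total bitrate: 6.03 + 0.160 = 6.190 Mbps.
Capacity: 1000 GB = 8,000,000 Mb.
Recording time: 8,000,000 / 6.190 = 1,292,407 s ≈ 359 hours.

359 hours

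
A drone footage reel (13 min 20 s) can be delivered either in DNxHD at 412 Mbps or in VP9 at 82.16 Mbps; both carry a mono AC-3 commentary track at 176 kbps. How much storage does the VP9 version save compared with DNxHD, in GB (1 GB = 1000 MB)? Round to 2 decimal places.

32.98 GB

13 min 20 s = 800 s
Audio: 176 kbps = 0.176 Mbps.
DNxHD: 412.176 Mbps × 800 s = 329740.8 Mb = 41.218 GB.
VP9: 82.336 Mbps × 800 s = 65868.8 Mb = 8.234 GB.
Saving: 41.218 − 8.234 = 32.984 GB.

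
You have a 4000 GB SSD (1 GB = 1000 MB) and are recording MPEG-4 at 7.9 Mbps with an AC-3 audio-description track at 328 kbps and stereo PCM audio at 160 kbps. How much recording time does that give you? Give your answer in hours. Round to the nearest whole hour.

Audio total: 328 + 160 = 488 kbps = 0.488 Mbps.
Total bitrate: 7.9 + 0.488 = 8.388 Mbps.
Capacity: 4000 GB = 32,000,000 Mb.
Recording time: 32,000,000 / 8.388 = 3,814,974 s ≈ 1,060 hours.

1060 hours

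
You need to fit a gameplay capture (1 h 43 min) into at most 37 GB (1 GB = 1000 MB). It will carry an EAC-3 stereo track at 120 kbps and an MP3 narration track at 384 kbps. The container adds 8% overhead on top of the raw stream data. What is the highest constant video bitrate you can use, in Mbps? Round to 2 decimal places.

43.84 Mbps

Budget: 37 GB = 296000.0 Mb.
Stream payload after overhead: 296000.0 / 1.08 = 274074.1 Mb.
1 h 43 min = 103 min = 6180 s
Total bitrate budget: 274074.1 Mb / 6180 s = 44.349 Mbps.
Audio total: 120 + 384 = 504 kbps = 0.504 Mbps.
Video: 44.349 − 0.504 = 43.845 Mbps.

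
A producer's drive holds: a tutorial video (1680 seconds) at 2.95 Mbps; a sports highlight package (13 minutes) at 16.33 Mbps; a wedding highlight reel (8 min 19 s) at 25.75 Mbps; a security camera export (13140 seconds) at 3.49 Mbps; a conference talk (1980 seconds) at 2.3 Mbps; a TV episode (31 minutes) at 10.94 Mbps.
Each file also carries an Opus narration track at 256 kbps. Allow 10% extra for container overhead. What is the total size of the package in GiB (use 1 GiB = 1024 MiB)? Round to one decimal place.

13.6 GiB

Audio: 256 kbps = 0.256 Mbps.
tutorial video: 3.206 Mbps × 1680 s × 1.10 = 5924.7 Mb
sports highlight package: 16.586 Mbps × 780 s × 1.10 = 14230.8 Mb
wedding highlight reel: 26.006 Mbps × 499 s × 1.10 = 14274.7 Mb
security camera export: 3.746 Mbps × 13140 s × 1.10 = 54144.7 Mb
conference talk: 2.556 Mbps × 1980 s × 1.10 = 5567.0 Mb
TV episode: 11.196 Mbps × 1860 s × 1.10 = 22907.0 Mb
Total: 117048.8 Mb = 14631.1 MB.
= 13.63 GiB.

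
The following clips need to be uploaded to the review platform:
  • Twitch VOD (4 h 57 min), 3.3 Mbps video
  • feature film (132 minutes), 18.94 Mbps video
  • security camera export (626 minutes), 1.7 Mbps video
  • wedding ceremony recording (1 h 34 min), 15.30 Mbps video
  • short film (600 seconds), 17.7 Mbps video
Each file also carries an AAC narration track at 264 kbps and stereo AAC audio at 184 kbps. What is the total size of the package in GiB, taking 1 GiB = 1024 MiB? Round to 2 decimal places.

Audio total: 264 + 184 = 448 kbps = 0.448 Mbps.
Twitch VOD: 3.748 Mbps × 17820 s = 66789.4 Mb
feature film: 19.388 Mbps × 7920 s = 153553.0 Mb
security camera export: 2.148 Mbps × 37560 s = 80678.9 Mb
wedding ceremony recording: 15.748 Mbps × 5640 s = 88818.7 Mb
short film: 18.148 Mbps × 600 s = 10888.8 Mb
Total: 400728.7 Mb = 50091.1 MB.
= 46.65 GiB.

46.65 GiB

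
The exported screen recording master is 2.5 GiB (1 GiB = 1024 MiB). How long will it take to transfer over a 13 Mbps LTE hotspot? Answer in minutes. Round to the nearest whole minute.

28 minutes

File: 2.5 GiB = 21474.8 Mb.
At 13 Mbps: 21474.8 / 13 = 1651.9 s ≈ 27.5 minutes.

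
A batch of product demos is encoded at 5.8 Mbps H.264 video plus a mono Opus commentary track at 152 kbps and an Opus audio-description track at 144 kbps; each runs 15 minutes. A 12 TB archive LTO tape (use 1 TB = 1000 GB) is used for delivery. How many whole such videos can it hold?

15 min = 900 s
Audio total: 152 + 144 = 296 kbps = 0.296 Mbps.
Total bitrate: 6.096 Mbps.
Per item: 6.096 Mbps × 900 s = 5,486 Mb = 685.8 MB.
Capacity: 12 TB = 96,000,000 Mb; 17497.81 items → 17497 complete.

17497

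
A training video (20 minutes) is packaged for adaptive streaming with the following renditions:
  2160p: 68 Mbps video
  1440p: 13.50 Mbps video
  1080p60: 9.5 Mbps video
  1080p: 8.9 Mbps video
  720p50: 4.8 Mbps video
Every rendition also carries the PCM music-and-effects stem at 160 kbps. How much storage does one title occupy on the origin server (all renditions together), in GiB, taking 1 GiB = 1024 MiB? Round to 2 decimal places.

20 min = 1200 s
Audio: 160 kbps = 0.160 Mbps.
Sum of rendition bitrates: (68+0.160) + (13.50+0.160) + (9.5+0.160) + (8.9+0.160) + (4.8+0.160) = 105.500 Mbps.
× 1200 s = 126,600 Mb = 15,825 MB = 14.74 GiB.

14.74 GiB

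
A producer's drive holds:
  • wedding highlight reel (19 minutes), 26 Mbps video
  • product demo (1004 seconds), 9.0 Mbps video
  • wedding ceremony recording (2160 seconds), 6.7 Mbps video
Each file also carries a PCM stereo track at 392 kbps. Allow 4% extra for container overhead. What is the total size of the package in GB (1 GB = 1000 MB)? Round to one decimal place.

7.1 GB

Audio: 392 kbps = 0.392 Mbps.
wedding highlight reel: 26.392 Mbps × 1140 s × 1.04 = 31290.4 Mb
product demo: 9.392 Mbps × 1004 s × 1.04 = 9806.8 Mb
wedding ceremony recording: 7.092 Mbps × 2160 s × 1.04 = 15931.5 Mb
Total: 57028.6 Mb = 7128.6 MB.
= 7.129 GB.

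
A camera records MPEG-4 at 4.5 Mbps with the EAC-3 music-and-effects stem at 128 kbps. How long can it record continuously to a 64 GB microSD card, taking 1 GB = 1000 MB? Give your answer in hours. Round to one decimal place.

Audio: 128 kbps = 0.128 Mbps.
Total bitrate: 4.5 + 0.128 = 4.628 Mbps.
Capacity: 64 GB = 512,000 Mb.
Recording time: 512,000 / 4.628 = 110,631 s ≈ 30.7 hours.

30.7 hours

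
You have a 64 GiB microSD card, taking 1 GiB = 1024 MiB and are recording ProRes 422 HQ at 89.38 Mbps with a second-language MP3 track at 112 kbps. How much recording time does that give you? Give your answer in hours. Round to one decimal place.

Audio: 112 kbps = 0.112 Mbps.
Total bitrate: 89.38 + 0.112 = 89.492 Mbps.
Capacity: 64 GiB = 549,756 Mb.
Recording time: 549,756 / 89.492 = 6,143 s ≈ 1.71 hours.

1.7 hours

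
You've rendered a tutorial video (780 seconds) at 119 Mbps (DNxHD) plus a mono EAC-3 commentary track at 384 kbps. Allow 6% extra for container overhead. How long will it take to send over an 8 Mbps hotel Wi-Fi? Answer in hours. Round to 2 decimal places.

Audio: 384 kbps = 0.384 Mbps.
Total bitrate: 119.384 Mbps.
File: 119.384 Mbps × 780 s = 93119.5 Mb.
With 6% container overhead: ×1.06. → 98706.7 Mb.
At 8 Mbps: 98706.7 / 8 = 12338.3 s ≈ 3.43 hours.

3.43 hours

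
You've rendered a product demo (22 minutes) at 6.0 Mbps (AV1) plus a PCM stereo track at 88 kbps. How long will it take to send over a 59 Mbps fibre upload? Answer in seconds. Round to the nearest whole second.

22 min = 1320 s
Audio: 88 kbps = 0.088 Mbps.
Total bitrate: 6.088 Mbps.
File: 6.088 Mbps × 1320 s = 8036.2 Mb.
At 59 Mbps: 8036.2 / 59 = 136.2 s ≈ 136 seconds.

136 seconds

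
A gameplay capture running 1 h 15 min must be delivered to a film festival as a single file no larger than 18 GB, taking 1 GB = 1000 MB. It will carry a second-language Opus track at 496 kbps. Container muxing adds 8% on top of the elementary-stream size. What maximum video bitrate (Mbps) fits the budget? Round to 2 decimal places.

Budget: 18 GB = 144000.0 Mb.
Stream payload after overhead: 144000.0 / 1.08 = 133333.3 Mb.
1 h 15 min = 75 min = 4500 s
Total bitrate budget: 133333.3 Mb / 4500 s = 29.630 Mbps.
Audio: 496 kbps = 0.496 Mbps.
Video: 29.630 − 0.496 = 29.134 Mbps.

29.13 Mbps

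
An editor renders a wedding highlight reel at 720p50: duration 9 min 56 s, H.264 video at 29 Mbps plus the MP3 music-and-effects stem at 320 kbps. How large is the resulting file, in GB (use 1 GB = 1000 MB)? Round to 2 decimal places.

2.18 GB

9 min 56 s = 596 s
Audio: 320 kbps = 0.320 Mbps.
Total bitrate: 29 + 0.320 = 29.320 Mbps.
Stream data: 29.320 Mbps × 596 s = 17474.7 Mb.
17,475 Mb ÷ 8 = 2,184 MB → 2.184 GB.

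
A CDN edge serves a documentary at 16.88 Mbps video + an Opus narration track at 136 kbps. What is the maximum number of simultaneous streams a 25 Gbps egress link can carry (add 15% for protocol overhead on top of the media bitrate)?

Audio: 136 kbps = 0.136 Mbps.
Per-viewer media rate: 17.016 Mbps.
On the wire with 15% overhead: 19.568 Mbps.
25 Gbps = 25,000 Mbps; 25,000 / 19.568 = 1277.57 → 1277 viewers.

1277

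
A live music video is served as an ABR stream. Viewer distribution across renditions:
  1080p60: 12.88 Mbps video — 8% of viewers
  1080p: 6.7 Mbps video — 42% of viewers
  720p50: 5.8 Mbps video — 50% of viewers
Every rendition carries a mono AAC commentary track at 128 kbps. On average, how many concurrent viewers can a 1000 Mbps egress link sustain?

Audio: 128 kbps = 0.128 Mbps.
Average per-viewer bitrate: 0.08×13.008 + 0.42×6.828 + 0.50×5.928 = 6.872 Mbps.
1000 Mbps = 1,000 Mbps; 1,000 / 6.872 = 145.51 → 145.

145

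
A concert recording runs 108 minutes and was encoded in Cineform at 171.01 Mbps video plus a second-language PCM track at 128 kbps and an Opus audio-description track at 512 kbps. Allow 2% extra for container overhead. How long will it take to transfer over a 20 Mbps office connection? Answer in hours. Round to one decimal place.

15.8 hours

108 min = 6480 s
Audio total: 128 + 512 = 640 kbps = 0.640 Mbps.
Total bitrate: 171.650 Mbps.
File: 171.650 Mbps × 6480 s = 1112292.0 Mb.
With 2% container overhead: ×1.02. → 1134537.8 Mb.
At 20 Mbps: 1134537.8 / 20 = 56726.9 s ≈ 15.8 hours.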